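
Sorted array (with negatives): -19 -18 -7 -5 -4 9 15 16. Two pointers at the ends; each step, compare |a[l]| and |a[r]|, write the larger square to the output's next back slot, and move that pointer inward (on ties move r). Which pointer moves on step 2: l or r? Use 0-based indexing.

l

[0,7] |-19|>|16| out[7]=361 → l++
[1,7] |-18|>|16| out[6]=324 → l++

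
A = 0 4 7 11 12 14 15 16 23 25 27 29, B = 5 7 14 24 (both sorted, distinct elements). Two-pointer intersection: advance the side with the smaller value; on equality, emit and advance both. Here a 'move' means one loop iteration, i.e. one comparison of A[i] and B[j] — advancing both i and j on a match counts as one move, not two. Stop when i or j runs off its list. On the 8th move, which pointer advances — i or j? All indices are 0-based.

i

i=0 j=0: 0<5, i++
i=1 j=0: 4<5, i++
i=2 j=0: 7>5, j++
i=2 j=1: 7==7 emit, i++,j++
i=3 j=2: 11<14, i++
i=4 j=2: 12<14, i++
i=5 j=2: 14==14 emit, i++,j++
i=6 j=3: 15<24, i++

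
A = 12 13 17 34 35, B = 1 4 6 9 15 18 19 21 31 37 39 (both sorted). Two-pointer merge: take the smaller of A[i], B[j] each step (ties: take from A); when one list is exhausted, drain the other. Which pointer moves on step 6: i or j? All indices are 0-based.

[i=0,j=0] A[i]=12>B[j]=1 take 1 → j++
[i=0,j=1] A[i]=12>B[j]=4 take 4 → j++
[i=0,j=2] A[i]=12>B[j]=6 take 6 → j++
[i=0,j=3] A[i]=12>B[j]=9 take 9 → j++
[i=0,j=4] A[i]=12<=B[j]=15 take 12 → i++
[i=1,j=4] A[i]=13<=B[j]=15 take 13 → i++

i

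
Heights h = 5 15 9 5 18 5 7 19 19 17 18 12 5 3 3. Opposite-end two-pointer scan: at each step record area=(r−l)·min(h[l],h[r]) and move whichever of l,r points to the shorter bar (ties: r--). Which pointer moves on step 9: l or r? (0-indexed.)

r

[0,14] min(5,3)*14=42 best=42 * → r--
[0,13] min(5,3)*13=39 best=42 → r--
[0,12] min(5,5)*12=60 best=60 * → r--
[0,11] min(5,12)*11=55 best=60 → l++
[1,11] min(15,12)*10=120 best=120 * → r--
[1,10] min(15,18)*9=135 best=135 * → l++
[2,10] min(9,18)*8=72 best=135 → l++
[3,10] min(5,18)*7=35 best=135 → l++
[4,10] min(18,18)*6=108 best=135 → r--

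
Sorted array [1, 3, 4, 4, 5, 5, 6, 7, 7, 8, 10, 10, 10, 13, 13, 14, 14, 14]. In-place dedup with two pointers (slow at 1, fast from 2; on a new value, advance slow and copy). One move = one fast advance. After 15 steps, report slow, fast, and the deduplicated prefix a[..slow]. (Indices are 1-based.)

slow=10, fast=17, prefix=[1, 3, 4, 5, 6, 7, 8, 10, 13, 14]

slow=1 fast=2: a[fast]=3≠a[slow]=1 write a[2]=3, slow++,fast++
slow=2 fast=3: a[fast]=4≠a[slow]=3 write a[3]=4, slow++,fast++
slow=3 fast=4: a[fast]=4=a[slow] dup, fast++
slow=3 fast=5: a[fast]=5≠a[slow]=4 write a[4]=5, slow++,fast++
slow=4 fast=6: a[fast]=5=a[slow] dup, fast++
slow=4 fast=7: a[fast]=6≠a[slow]=5 write a[5]=6, slow++,fast++
slow=5 fast=8: a[fast]=7≠a[slow]=6 write a[6]=7, slow++,fast++
slow=6 fast=9: a[fast]=7=a[slow] dup, fast++
slow=6 fast=10: a[fast]=8≠a[slow]=7 write a[7]=8, slow++,fast++
slow=7 fast=11: a[fast]=10≠a[slow]=8 write a[8]=10, slow++,fast++
slow=8 fast=12: a[fast]=10=a[slow] dup, fast++
slow=8 fast=13: a[fast]=10=a[slow] dup, fast++
slow=8 fast=14: a[fast]=13≠a[slow]=10 write a[9]=13, slow++,fast++
slow=9 fast=15: a[fast]=13=a[slow] dup, fast++
slow=9 fast=16: a[fast]=14≠a[slow]=13 write a[10]=14, slow++,fast++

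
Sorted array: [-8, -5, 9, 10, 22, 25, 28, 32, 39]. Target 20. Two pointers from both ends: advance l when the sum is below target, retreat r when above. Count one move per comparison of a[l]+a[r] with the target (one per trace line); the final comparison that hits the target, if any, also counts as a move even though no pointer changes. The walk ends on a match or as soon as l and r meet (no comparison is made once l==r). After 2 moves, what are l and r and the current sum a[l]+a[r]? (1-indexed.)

l=1, r=7, sum=20

l=1 r=9: -8+39=31 >20, r--
l=1 r=8: -8+32=24 >20, r--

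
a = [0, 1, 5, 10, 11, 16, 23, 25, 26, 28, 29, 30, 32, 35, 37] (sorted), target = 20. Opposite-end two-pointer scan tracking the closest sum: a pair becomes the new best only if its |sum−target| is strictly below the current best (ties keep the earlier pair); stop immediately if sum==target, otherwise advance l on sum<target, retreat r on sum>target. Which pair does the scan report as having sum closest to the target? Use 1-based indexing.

pair (5, 16) with sum 21 (|Δ|=1)

l=1 r=15: 0+37=37 d=17 *, r--
l=1 r=14: 0+35=35 d=15 *, r--
l=1 r=13: 0+32=32 d=12 *, r--
l=1 r=12: 0+30=30 d=10 *, r--
l=1 r=11: 0+29=29 d=9 *, r--
l=1 r=10: 0+28=28 d=8 *, r--
l=1 r=9: 0+26=26 d=6 *, r--
l=1 r=8: 0+25=25 d=5 *, r--
l=1 r=7: 0+23=23 d=3 *, r--
l=1 r=6: 0+16=16 d=4, l++
l=2 r=6: 1+16=17 d=3, l++
l=3 r=6: 5+16=21 d=1 *, r--
l=3 r=5: 5+11=16 d=4, l++
l=4 r=5: 10+11=21 d=1, r--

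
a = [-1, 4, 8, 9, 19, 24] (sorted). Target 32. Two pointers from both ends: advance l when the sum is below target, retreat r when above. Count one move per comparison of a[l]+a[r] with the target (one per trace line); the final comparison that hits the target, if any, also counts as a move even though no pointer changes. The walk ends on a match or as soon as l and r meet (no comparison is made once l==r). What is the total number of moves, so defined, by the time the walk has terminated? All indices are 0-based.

3 moves

[0,5] -1+24=23 <32 → l++
[1,5] 4+24=28 <32 → l++
[2,5] 8+24=32 → found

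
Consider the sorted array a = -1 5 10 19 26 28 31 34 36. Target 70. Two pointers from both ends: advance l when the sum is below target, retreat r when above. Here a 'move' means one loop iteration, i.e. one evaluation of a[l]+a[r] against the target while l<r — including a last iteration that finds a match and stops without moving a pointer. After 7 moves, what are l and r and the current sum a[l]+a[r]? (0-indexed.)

[0,8] -1+36=35 <70 → l++
[1,8] 5+36=41 <70 → l++
[2,8] 10+36=46 <70 → l++
[3,8] 19+36=55 <70 → l++
[4,8] 26+36=62 <70 → l++
[5,8] 28+36=64 <70 → l++
[6,8] 31+36=67 <70 → l++

l=7, r=8, sum=70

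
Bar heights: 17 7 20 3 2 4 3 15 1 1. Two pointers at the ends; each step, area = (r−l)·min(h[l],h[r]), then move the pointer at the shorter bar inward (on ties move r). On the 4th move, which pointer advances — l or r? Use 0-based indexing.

r

[0,9] min(17,1)*9=9 best=9 * → r--
[0,8] min(17,1)*8=8 best=9 → r--
[0,7] min(17,15)*7=105 best=105 * → r--
[0,6] min(17,3)*6=18 best=105 → r--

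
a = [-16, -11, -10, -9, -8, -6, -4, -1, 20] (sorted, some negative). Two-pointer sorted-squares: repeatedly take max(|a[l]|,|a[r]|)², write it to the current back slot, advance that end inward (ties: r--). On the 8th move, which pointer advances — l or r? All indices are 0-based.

l

[0,8] |-16|<=|20| out[8]=400 → r--
[0,7] |-16|>|-1| out[7]=256 → l++
[1,7] |-11|>|-1| out[6]=121 → l++
[2,7] |-10|>|-1| out[5]=100 → l++
[3,7] |-9|>|-1| out[4]=81 → l++
[4,7] |-8|>|-1| out[3]=64 → l++
[5,7] |-6|>|-1| out[2]=36 → l++
[6,7] |-4|>|-1| out[1]=16 → l++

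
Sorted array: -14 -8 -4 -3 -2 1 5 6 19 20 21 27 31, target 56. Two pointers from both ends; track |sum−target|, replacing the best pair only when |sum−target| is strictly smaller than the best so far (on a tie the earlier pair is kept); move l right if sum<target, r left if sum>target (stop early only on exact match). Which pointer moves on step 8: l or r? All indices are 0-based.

l

[0,12] -14+31=17 d=39 * → l++
[1,12] -8+31=23 d=33 * → l++
[2,12] -4+31=27 d=29 * → l++
[3,12] -3+31=28 d=28 * → l++
[4,12] -2+31=29 d=27 * → l++
[5,12] 1+31=32 d=24 * → l++
[6,12] 5+31=36 d=20 * → l++
[7,12] 6+31=37 d=19 * → l++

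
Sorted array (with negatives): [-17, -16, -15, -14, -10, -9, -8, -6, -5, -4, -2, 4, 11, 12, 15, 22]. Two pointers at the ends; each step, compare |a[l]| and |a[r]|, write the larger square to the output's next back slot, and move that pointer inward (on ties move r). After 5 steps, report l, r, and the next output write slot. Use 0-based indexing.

l=3, r=13, next write slot=10

l=0 r=15: |-17|<=|22| out[15]=484, r--
l=0 r=14: |-17|>|15| out[14]=289, l++
l=1 r=14: |-16|>|15| out[13]=256, l++
l=2 r=14: |-15|<=|15| out[12]=225, r--
l=2 r=13: |-15|>|12| out[11]=225, l++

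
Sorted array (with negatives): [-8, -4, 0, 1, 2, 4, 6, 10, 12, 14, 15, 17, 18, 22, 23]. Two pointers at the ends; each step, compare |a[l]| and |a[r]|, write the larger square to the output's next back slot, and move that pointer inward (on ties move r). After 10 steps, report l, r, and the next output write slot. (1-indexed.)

l=2, r=6, next write slot=5

[1,15] |-8|<=|23| out[15]=529 → r--
[1,14] |-8|<=|22| out[14]=484 → r--
[1,13] |-8|<=|18| out[13]=324 → r--
[1,12] |-8|<=|17| out[12]=289 → r--
[1,11] |-8|<=|15| out[11]=225 → r--
[1,10] |-8|<=|14| out[10]=196 → r--
[1,9] |-8|<=|12| out[9]=144 → r--
[1,8] |-8|<=|10| out[8]=100 → r--
[1,7] |-8|>|6| out[7]=64 → l++
[2,7] |-4|<=|6| out[6]=36 → r--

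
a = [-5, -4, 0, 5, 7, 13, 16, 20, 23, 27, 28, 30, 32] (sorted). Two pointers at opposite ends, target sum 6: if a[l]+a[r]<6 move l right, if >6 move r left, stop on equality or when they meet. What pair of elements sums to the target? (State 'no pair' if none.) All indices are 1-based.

l=1 r=13: -5+32=27 >6, r--
l=1 r=12: -5+30=25 >6, r--
l=1 r=11: -5+28=23 >6, r--
l=1 r=10: -5+27=22 >6, r--
l=1 r=9: -5+23=18 >6, r--
l=1 r=8: -5+20=15 >6, r--
l=1 r=7: -5+16=11 >6, r--
l=1 r=6: -5+13=8 >6, r--
l=1 r=5: -5+7=2 <6, l++
l=2 r=5: -4+7=3 <6, l++
l=3 r=5: 0+7=7 >6, r--
l=3 r=4: 0+5=5 <6, l++

no pair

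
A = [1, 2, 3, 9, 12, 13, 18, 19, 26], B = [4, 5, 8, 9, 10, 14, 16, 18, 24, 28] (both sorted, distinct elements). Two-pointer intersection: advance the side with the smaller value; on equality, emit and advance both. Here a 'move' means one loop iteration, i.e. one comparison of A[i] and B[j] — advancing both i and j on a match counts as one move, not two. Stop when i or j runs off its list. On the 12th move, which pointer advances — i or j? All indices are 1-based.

i=1 j=1: 1<4, i++
i=2 j=1: 2<4, i++
i=3 j=1: 3<4, i++
i=4 j=1: 9>4, j++
i=4 j=2: 9>5, j++
i=4 j=3: 9>8, j++
i=4 j=4: 9==9 emit, i++,j++
i=5 j=5: 12>10, j++
i=5 j=6: 12<14, i++
i=6 j=6: 13<14, i++
i=7 j=6: 18>14, j++
i=7 j=7: 18>16, j++

j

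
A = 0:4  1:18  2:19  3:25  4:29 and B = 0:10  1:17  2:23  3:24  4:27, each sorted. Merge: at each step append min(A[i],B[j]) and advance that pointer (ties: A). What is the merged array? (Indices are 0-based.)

[4, 10, 17, 18, 19, 23, 24, 25, 27, 29]

[i=0,j=0] A[i]=4<=B[j]=10 take 4 → i++
[i=1,j=0] A[i]=18>B[j]=10 take 10 → j++
[i=1,j=1] A[i]=18>B[j]=17 take 17 → j++
[i=1,j=2] A[i]=18<=B[j]=23 take 18 → i++
[i=2,j=2] A[i]=19<=B[j]=23 take 19 → i++
[i=3,j=2] A[i]=25>B[j]=23 take 23 → j++
[i=3,j=3] A[i]=25>B[j]=24 take 24 → j++
[i=3,j=4] A[i]=25<=B[j]=27 take 25 → i++
[i=4,j=4] A[i]=29>B[j]=27 take 27 → j++
[i=4,j=5] B done, take A[i]=29 → i++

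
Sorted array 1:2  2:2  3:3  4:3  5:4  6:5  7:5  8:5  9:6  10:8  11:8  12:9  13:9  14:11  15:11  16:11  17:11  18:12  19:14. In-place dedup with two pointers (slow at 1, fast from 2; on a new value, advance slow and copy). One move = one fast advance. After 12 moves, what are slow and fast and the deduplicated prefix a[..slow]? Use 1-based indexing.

slow=1 fast=2: a[fast]=2=a[slow] dup, fast++
slow=1 fast=3: a[fast]=3≠a[slow]=2 write a[2]=3, slow++,fast++
slow=2 fast=4: a[fast]=3=a[slow] dup, fast++
slow=2 fast=5: a[fast]=4≠a[slow]=3 write a[3]=4, slow++,fast++
slow=3 fast=6: a[fast]=5≠a[slow]=4 write a[4]=5, slow++,fast++
slow=4 fast=7: a[fast]=5=a[slow] dup, fast++
slow=4 fast=8: a[fast]=5=a[slow] dup, fast++
slow=4 fast=9: a[fast]=6≠a[slow]=5 write a[5]=6, slow++,fast++
slow=5 fast=10: a[fast]=8≠a[slow]=6 write a[6]=8, slow++,fast++
slow=6 fast=11: a[fast]=8=a[slow] dup, fast++
slow=6 fast=12: a[fast]=9≠a[slow]=8 write a[7]=9, slow++,fast++
slow=7 fast=13: a[fast]=9=a[slow] dup, fast++

slow=7, fast=14, prefix=[2, 3, 4, 5, 6, 8, 9]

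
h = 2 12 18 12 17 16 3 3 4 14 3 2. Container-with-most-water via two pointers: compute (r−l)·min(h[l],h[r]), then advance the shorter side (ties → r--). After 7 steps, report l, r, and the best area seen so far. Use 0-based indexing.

l=0 r=11: min(2,2)*11=22 best=22 *, r--
l=0 r=10: min(2,3)*10=20 best=22, l++
l=1 r=10: min(12,3)*9=27 best=27 *, r--
l=1 r=9: min(12,14)*8=96 best=96 *, l++
l=2 r=9: min(18,14)*7=98 best=98 *, r--
l=2 r=8: min(18,4)*6=24 best=98, r--
l=2 r=7: min(18,3)*5=15 best=98, r--

l=2, r=6, best area=98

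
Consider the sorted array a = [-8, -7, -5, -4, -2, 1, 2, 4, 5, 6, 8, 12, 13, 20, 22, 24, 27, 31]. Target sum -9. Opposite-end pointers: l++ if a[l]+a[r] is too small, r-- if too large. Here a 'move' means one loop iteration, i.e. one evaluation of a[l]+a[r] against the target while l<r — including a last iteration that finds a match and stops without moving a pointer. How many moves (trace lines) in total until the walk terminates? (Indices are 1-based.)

15 moves

[1,18] -8+31=23 >-9 → r--
[1,17] -8+27=19 >-9 → r--
[1,16] -8+24=16 >-9 → r--
[1,15] -8+22=14 >-9 → r--
[1,14] -8+20=12 >-9 → r--
[1,13] -8+13=5 >-9 → r--
[1,12] -8+12=4 >-9 → r--
[1,11] -8+8=0 >-9 → r--
[1,10] -8+6=-2 >-9 → r--
[1,9] -8+5=-3 >-9 → r--
[1,8] -8+4=-4 >-9 → r--
[1,7] -8+2=-6 >-9 → r--
[1,6] -8+1=-7 >-9 → r--
[1,5] -8+-2=-10 <-9 → l++
[2,5] -7+-2=-9 → found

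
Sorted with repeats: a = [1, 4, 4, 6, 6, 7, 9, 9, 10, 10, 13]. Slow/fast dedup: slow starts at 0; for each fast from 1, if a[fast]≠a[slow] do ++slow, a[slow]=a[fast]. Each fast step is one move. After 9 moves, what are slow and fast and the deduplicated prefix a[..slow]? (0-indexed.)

slow=5, fast=10, prefix=[1, 4, 6, 7, 9, 10]

(s=0,f=1) a[fast]=4≠a[slow]=1 write a[1]=4 → slow++,fast++
(s=1,f=2) a[fast]=4=a[slow] dup → fast++
(s=1,f=3) a[fast]=6≠a[slow]=4 write a[2]=6 → slow++,fast++
(s=2,f=4) a[fast]=6=a[slow] dup → fast++
(s=2,f=5) a[fast]=7≠a[slow]=6 write a[3]=7 → slow++,fast++
(s=3,f=6) a[fast]=9≠a[slow]=7 write a[4]=9 → slow++,fast++
(s=4,f=7) a[fast]=9=a[slow] dup → fast++
(s=4,f=8) a[fast]=10≠a[slow]=9 write a[5]=10 → slow++,fast++
(s=5,f=9) a[fast]=10=a[slow] dup → fast++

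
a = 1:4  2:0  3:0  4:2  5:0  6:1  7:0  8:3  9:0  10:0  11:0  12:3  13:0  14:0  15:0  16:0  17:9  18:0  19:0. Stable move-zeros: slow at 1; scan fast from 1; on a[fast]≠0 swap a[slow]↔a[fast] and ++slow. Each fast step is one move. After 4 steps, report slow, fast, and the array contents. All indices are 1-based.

(s=1,f=1) a[fast]=4≠0 swap→a[1]=4 → slow++,fast++
(s=2,f=2) a[fast]=0 → fast++
(s=2,f=3) a[fast]=0 → fast++
(s=2,f=4) a[fast]=2≠0 swap→a[2]=2 → slow++,fast++

slow=3, fast=5, a=[4, 2, 0, 0, 0, 1, 0, 3, 0, 0, 0, 3, 0, 0, 0, 0, 9, 0, 0]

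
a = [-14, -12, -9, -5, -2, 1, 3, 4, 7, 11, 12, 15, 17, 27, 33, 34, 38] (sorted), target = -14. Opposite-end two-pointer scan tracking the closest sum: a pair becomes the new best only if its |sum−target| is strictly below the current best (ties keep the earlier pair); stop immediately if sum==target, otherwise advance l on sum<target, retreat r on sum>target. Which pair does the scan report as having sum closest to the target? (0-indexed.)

pair (-12, -2) with sum -14 (|Δ|=0)

[0,16] -14+38=24 d=38 * → r--
[0,15] -14+34=20 d=34 * → r--
[0,14] -14+33=19 d=33 * → r--
[0,13] -14+27=13 d=27 * → r--
[0,12] -14+17=3 d=17 * → r--
[0,11] -14+15=1 d=15 * → r--
[0,10] -14+12=-2 d=12 * → r--
[0,9] -14+11=-3 d=11 * → r--
[0,8] -14+7=-7 d=7 * → r--
[0,7] -14+4=-10 d=4 * → r--
[0,6] -14+3=-11 d=3 * → r--
[0,5] -14+1=-13 d=1 * → r--
[0,4] -14+-2=-16 d=2 → l++
[1,4] -12+-2=-14 d=0 * → stop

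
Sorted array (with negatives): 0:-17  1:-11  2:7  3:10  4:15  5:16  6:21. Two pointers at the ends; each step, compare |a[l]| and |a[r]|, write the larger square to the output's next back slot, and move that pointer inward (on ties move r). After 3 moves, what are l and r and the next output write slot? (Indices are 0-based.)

l=1, r=4, next write slot=3

[0,6] |-17|<=|21| out[6]=441 → r--
[0,5] |-17|>|16| out[5]=289 → l++
[1,5] |-11|<=|16| out[4]=256 → r--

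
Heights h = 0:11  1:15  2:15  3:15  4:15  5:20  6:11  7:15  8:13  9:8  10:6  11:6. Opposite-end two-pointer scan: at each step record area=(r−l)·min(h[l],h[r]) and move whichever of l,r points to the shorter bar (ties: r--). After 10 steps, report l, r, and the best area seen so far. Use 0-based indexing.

[0,11] min(11,6)*11=66 best=66 * → r--
[0,10] min(11,6)*10=60 best=66 → r--
[0,9] min(11,8)*9=72 best=72 * → r--
[0,8] min(11,13)*8=88 best=88 * → l++
[1,8] min(15,13)*7=91 best=91 * → r--
[1,7] min(15,15)*6=90 best=91 → r--
[1,6] min(15,11)*5=55 best=91 → r--
[1,5] min(15,20)*4=60 best=91 → l++
[2,5] min(15,20)*3=45 best=91 → l++
[3,5] min(15,20)*2=30 best=91 → l++

l=4, r=5, best area=91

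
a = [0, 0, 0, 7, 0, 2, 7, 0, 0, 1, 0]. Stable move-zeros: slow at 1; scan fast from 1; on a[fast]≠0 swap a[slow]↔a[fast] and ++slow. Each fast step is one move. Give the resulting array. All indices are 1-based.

slow=1 fast=1: a[fast]=0, fast++
slow=1 fast=2: a[fast]=0, fast++
slow=1 fast=3: a[fast]=0, fast++
slow=1 fast=4: a[fast]=7≠0 swap→a[1]=7, slow++,fast++
slow=2 fast=5: a[fast]=0, fast++
slow=2 fast=6: a[fast]=2≠0 swap→a[2]=2, slow++,fast++
slow=3 fast=7: a[fast]=7≠0 swap→a[3]=7, slow++,fast++
slow=4 fast=8: a[fast]=0, fast++
slow=4 fast=9: a[fast]=0, fast++
slow=4 fast=10: a[fast]=1≠0 swap→a[4]=1, slow++,fast++
slow=5 fast=11: a[fast]=0, fast++

[7, 2, 7, 1, 0, 0, 0, 0, 0, 0, 0]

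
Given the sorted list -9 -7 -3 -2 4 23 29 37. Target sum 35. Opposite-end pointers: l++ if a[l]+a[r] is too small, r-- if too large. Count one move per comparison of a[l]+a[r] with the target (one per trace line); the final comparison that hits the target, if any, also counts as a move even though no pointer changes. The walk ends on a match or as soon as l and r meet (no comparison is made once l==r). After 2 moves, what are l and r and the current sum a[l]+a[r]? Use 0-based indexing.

l=0 r=7: -9+37=28 <35, l++
l=1 r=7: -7+37=30 <35, l++

l=2, r=7, sum=34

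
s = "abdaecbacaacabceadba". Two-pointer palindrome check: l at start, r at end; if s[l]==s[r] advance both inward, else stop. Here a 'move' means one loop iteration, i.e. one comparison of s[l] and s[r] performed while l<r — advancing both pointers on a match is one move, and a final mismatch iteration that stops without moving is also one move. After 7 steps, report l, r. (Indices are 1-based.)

l=1 r=20: 'a'=='a', l++,r--
l=2 r=19: 'b'=='b', l++,r--
l=3 r=18: 'd'=='d', l++,r--
l=4 r=17: 'a'=='a', l++,r--
l=5 r=16: 'e'=='e', l++,r--
l=6 r=15: 'c'=='c', l++,r--
l=7 r=14: 'b'=='b', l++,r--

l=8, r=13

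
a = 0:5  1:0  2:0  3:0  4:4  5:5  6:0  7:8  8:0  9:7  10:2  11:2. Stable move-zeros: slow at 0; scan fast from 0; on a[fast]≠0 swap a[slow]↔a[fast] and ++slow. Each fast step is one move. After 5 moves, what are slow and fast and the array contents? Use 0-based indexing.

(s=0,f=0) a[fast]=5≠0 swap→a[0]=5 → slow++,fast++
(s=1,f=1) a[fast]=0 → fast++
(s=1,f=2) a[fast]=0 → fast++
(s=1,f=3) a[fast]=0 → fast++
(s=1,f=4) a[fast]=4≠0 swap→a[1]=4 → slow++,fast++

slow=2, fast=5, a=[5, 4, 0, 0, 0, 5, 0, 8, 0, 7, 2, 2]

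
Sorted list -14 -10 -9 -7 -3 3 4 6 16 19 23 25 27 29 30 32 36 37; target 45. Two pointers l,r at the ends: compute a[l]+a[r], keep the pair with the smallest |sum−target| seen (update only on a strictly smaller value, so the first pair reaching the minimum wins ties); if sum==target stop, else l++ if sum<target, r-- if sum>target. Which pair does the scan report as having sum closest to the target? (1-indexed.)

pair (16, 29) with sum 45 (|Δ|=0)

l=1 r=18: -14+37=23 d=22 *, l++
l=2 r=18: -10+37=27 d=18 *, l++
l=3 r=18: -9+37=28 d=17 *, l++
l=4 r=18: -7+37=30 d=15 *, l++
l=5 r=18: -3+37=34 d=11 *, l++
l=6 r=18: 3+37=40 d=5 *, l++
l=7 r=18: 4+37=41 d=4 *, l++
l=8 r=18: 6+37=43 d=2 *, l++
l=9 r=18: 16+37=53 d=8, r--
l=9 r=17: 16+36=52 d=7, r--
l=9 r=16: 16+32=48 d=3, r--
l=9 r=15: 16+30=46 d=1 *, r--
l=9 r=14: 16+29=45 d=0 *, stop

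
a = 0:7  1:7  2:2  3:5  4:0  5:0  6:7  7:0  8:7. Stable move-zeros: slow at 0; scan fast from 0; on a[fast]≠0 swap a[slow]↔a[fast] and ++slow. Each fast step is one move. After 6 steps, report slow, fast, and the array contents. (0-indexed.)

(s=0,f=0) a[fast]=7≠0 swap→a[0]=7 → slow++,fast++
(s=1,f=1) a[fast]=7≠0 swap→a[1]=7 → slow++,fast++
(s=2,f=2) a[fast]=2≠0 swap→a[2]=2 → slow++,fast++
(s=3,f=3) a[fast]=5≠0 swap→a[3]=5 → slow++,fast++
(s=4,f=4) a[fast]=0 → fast++
(s=4,f=5) a[fast]=0 → fast++

slow=4, fast=6, a=[7, 7, 2, 5, 0, 0, 7, 0, 7]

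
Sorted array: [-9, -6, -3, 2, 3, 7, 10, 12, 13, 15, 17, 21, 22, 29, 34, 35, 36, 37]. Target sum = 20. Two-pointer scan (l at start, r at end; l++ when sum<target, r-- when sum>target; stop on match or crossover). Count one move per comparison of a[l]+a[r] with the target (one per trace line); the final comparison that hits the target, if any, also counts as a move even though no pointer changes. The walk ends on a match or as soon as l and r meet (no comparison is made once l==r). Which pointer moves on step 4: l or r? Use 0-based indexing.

[0,17] -9+37=28 >20 → r--
[0,16] -9+36=27 >20 → r--
[0,15] -9+35=26 >20 → r--
[0,14] -9+34=25 >20 → r--

r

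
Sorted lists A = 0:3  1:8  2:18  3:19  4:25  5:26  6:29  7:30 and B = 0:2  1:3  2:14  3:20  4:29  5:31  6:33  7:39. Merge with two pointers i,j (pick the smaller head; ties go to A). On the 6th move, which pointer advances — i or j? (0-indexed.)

[i=0,j=0] A[i]=3>B[j]=2 take 2 → j++
[i=0,j=1] A[i]=3<=B[j]=3 take 3 → i++
[i=1,j=1] A[i]=8>B[j]=3 take 3 → j++
[i=1,j=2] A[i]=8<=B[j]=14 take 8 → i++
[i=2,j=2] A[i]=18>B[j]=14 take 14 → j++
[i=2,j=3] A[i]=18<=B[j]=20 take 18 → i++

i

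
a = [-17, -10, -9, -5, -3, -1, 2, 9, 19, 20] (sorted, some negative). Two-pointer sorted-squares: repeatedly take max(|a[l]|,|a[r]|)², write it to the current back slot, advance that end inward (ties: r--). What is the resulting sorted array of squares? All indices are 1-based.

l=1 r=10: |-17|<=|20| out[10]=400, r--
l=1 r=9: |-17|<=|19| out[9]=361, r--
l=1 r=8: |-17|>|9| out[8]=289, l++
l=2 r=8: |-10|>|9| out[7]=100, l++
l=3 r=8: |-9|<=|9| out[6]=81, r--
l=3 r=7: |-9|>|2| out[5]=81, l++
l=4 r=7: |-5|>|2| out[4]=25, l++
l=5 r=7: |-3|>|2| out[3]=9, l++
l=6 r=7: |-1|<=|2| out[2]=4, r--
l=6 r=6: |-1|<=|-1| out[1]=1, r--

[1, 4, 9, 25, 81, 81, 100, 289, 361, 400]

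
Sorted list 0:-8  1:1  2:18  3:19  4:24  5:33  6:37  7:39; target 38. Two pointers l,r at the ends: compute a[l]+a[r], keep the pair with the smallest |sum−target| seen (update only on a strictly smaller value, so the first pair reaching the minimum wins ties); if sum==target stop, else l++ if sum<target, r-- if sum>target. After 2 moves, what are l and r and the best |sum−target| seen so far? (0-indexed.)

l=1, r=6, best |Δ|=2

l=0 r=7: -8+39=31 d=7 *, l++
l=1 r=7: 1+39=40 d=2 *, r--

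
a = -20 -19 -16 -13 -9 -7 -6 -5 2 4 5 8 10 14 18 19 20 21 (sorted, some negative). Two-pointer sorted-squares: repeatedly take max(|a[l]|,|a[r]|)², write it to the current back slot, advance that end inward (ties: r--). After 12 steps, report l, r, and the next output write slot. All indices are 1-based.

l=1 r=18: |-20|<=|21| out[18]=441, r--
l=1 r=17: |-20|<=|20| out[17]=400, r--
l=1 r=16: |-20|>|19| out[16]=400, l++
l=2 r=16: |-19|<=|19| out[15]=361, r--
l=2 r=15: |-19|>|18| out[14]=361, l++
l=3 r=15: |-16|<=|18| out[13]=324, r--
l=3 r=14: |-16|>|14| out[12]=256, l++
l=4 r=14: |-13|<=|14| out[11]=196, r--
l=4 r=13: |-13|>|10| out[10]=169, l++
l=5 r=13: |-9|<=|10| out[9]=100, r--
l=5 r=12: |-9|>|8| out[8]=81, l++
l=6 r=12: |-7|<=|8| out[7]=64, r--

l=6, r=11, next write slot=6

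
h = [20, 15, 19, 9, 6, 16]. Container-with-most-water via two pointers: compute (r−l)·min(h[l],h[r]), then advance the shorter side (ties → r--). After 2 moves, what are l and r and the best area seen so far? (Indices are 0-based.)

[0,5] min(20,16)*5=80 best=80 * → r--
[0,4] min(20,6)*4=24 best=80 → r--

l=0, r=3, best area=80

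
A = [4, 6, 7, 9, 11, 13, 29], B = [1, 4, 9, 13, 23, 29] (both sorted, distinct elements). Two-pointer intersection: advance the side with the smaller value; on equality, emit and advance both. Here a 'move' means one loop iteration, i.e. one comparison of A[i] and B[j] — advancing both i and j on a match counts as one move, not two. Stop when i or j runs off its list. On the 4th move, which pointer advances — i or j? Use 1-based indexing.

i

i=1 j=1: 4>1, j++
i=1 j=2: 4==4 emit, i++,j++
i=2 j=3: 6<9, i++
i=3 j=3: 7<9, i++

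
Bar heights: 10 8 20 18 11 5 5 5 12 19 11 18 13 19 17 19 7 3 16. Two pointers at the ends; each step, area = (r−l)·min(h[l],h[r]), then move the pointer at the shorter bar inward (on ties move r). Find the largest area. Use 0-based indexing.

max area = 256

l=0 r=18: min(10,16)*18=180 best=180 *, l++
l=1 r=18: min(8,16)*17=136 best=180, l++
l=2 r=18: min(20,16)*16=256 best=256 *, r--
l=2 r=17: min(20,3)*15=45 best=256, r--
l=2 r=16: min(20,7)*14=98 best=256, r--
l=2 r=15: min(20,19)*13=247 best=256, r--
l=2 r=14: min(20,17)*12=204 best=256, r--
l=2 r=13: min(20,19)*11=209 best=256, r--
l=2 r=12: min(20,13)*10=130 best=256, r--
l=2 r=11: min(20,18)*9=162 best=256, r--
l=2 r=10: min(20,11)*8=88 best=256, r--
l=2 r=9: min(20,19)*7=133 best=256, r--
l=2 r=8: min(20,12)*6=72 best=256, r--
l=2 r=7: min(20,5)*5=25 best=256, r--
l=2 r=6: min(20,5)*4=20 best=256, r--
l=2 r=5: min(20,5)*3=15 best=256, r--
l=2 r=4: min(20,11)*2=22 best=256, r--
l=2 r=3: min(20,18)*1=18 best=256, r--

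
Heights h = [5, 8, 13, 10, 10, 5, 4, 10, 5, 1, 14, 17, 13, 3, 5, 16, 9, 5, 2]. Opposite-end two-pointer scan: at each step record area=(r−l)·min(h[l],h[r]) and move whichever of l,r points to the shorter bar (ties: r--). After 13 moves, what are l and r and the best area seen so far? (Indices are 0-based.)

l=10, r=15, best area=169

l=0 r=18: min(5,2)*18=36 best=36 *, r--
l=0 r=17: min(5,5)*17=85 best=85 *, r--
l=0 r=16: min(5,9)*16=80 best=85, l++
l=1 r=16: min(8,9)*15=120 best=120 *, l++
l=2 r=16: min(13,9)*14=126 best=126 *, r--
l=2 r=15: min(13,16)*13=169 best=169 *, l++
l=3 r=15: min(10,16)*12=120 best=169, l++
l=4 r=15: min(10,16)*11=110 best=169, l++
l=5 r=15: min(5,16)*10=50 best=169, l++
l=6 r=15: min(4,16)*9=36 best=169, l++
l=7 r=15: min(10,16)*8=80 best=169, l++
l=8 r=15: min(5,16)*7=35 best=169, l++
l=9 r=15: min(1,16)*6=6 best=169, l++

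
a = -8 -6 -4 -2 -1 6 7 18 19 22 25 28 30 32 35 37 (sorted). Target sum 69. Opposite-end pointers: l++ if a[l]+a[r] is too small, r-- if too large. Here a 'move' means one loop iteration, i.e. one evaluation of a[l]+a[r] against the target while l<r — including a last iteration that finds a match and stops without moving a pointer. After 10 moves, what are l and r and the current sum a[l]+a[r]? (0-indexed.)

l=10, r=15, sum=62

[0,15] -8+37=29 <69 → l++
[1,15] -6+37=31 <69 → l++
[2,15] -4+37=33 <69 → l++
[3,15] -2+37=35 <69 → l++
[4,15] -1+37=36 <69 → l++
[5,15] 6+37=43 <69 → l++
[6,15] 7+37=44 <69 → l++
[7,15] 18+37=55 <69 → l++
[8,15] 19+37=56 <69 → l++
[9,15] 22+37=59 <69 → l++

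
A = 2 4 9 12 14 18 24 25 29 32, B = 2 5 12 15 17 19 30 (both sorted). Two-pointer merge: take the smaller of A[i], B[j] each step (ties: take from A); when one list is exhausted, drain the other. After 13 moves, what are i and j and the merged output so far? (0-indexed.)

i=7, j=6, merged so far=[2, 2, 4, 5, 9, 12, 12, 14, 15, 17, 18, 19, 24]

[i=0,j=0] A[i]=2<=B[j]=2 take 2 → i++
[i=1,j=0] A[i]=4>B[j]=2 take 2 → j++
[i=1,j=1] A[i]=4<=B[j]=5 take 4 → i++
[i=2,j=1] A[i]=9>B[j]=5 take 5 → j++
[i=2,j=2] A[i]=9<=B[j]=12 take 9 → i++
[i=3,j=2] A[i]=12<=B[j]=12 take 12 → i++
[i=4,j=2] A[i]=14>B[j]=12 take 12 → j++
[i=4,j=3] A[i]=14<=B[j]=15 take 14 → i++
[i=5,j=3] A[i]=18>B[j]=15 take 15 → j++
[i=5,j=4] A[i]=18>B[j]=17 take 17 → j++
[i=5,j=5] A[i]=18<=B[j]=19 take 18 → i++
[i=6,j=5] A[i]=24>B[j]=19 take 19 → j++
[i=6,j=6] A[i]=24<=B[j]=30 take 24 → i++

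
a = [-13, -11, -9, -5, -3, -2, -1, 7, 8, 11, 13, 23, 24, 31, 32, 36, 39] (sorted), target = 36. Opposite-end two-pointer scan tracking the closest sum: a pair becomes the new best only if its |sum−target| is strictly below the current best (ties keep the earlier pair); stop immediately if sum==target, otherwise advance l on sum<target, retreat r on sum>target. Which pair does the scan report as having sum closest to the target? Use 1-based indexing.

pair (-3, 39) with sum 36 (|Δ|=0)

l=1 r=17: -13+39=26 d=10 *, l++
l=2 r=17: -11+39=28 d=8 *, l++
l=3 r=17: -9+39=30 d=6 *, l++
l=4 r=17: -5+39=34 d=2 *, l++
l=5 r=17: -3+39=36 d=0 *, stop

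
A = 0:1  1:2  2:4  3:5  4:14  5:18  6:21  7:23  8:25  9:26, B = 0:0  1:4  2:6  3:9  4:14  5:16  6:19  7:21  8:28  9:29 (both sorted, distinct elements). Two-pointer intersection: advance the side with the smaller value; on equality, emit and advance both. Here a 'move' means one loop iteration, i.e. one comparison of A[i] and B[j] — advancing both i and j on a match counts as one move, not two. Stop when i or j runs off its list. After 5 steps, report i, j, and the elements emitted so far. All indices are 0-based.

[i=0,j=0] 1>0 → j++
[i=0,j=1] 1<4 → i++
[i=1,j=1] 2<4 → i++
[i=2,j=1] 4==4 emit → i++,j++
[i=3,j=2] 5<6 → i++

i=4, j=2, emitted=[4]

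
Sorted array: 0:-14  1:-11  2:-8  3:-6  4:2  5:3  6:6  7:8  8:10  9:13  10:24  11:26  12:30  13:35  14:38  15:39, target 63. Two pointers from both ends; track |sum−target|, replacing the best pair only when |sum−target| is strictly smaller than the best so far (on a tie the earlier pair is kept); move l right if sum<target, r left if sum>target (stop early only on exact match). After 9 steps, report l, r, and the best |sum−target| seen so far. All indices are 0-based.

l=0 r=15: -14+39=25 d=38 *, l++
l=1 r=15: -11+39=28 d=35 *, l++
l=2 r=15: -8+39=31 d=32 *, l++
l=3 r=15: -6+39=33 d=30 *, l++
l=4 r=15: 2+39=41 d=22 *, l++
l=5 r=15: 3+39=42 d=21 *, l++
l=6 r=15: 6+39=45 d=18 *, l++
l=7 r=15: 8+39=47 d=16 *, l++
l=8 r=15: 10+39=49 d=14 *, l++

l=9, r=15, best |Δ|=14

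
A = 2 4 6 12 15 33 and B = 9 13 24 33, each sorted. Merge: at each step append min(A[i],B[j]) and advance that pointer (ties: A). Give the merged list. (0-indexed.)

[i=0,j=0] A[i]=2<=B[j]=9 take 2 → i++
[i=1,j=0] A[i]=4<=B[j]=9 take 4 → i++
[i=2,j=0] A[i]=6<=B[j]=9 take 6 → i++
[i=3,j=0] A[i]=12>B[j]=9 take 9 → j++
[i=3,j=1] A[i]=12<=B[j]=13 take 12 → i++
[i=4,j=1] A[i]=15>B[j]=13 take 13 → j++
[i=4,j=2] A[i]=15<=B[j]=24 take 15 → i++
[i=5,j=2] A[i]=33>B[j]=24 take 24 → j++
[i=5,j=3] A[i]=33<=B[j]=33 take 33 → i++
[i=6,j=3] A done, take B[j]=33 → j++

[2, 4, 6, 9, 12, 13, 15, 24, 33, 33]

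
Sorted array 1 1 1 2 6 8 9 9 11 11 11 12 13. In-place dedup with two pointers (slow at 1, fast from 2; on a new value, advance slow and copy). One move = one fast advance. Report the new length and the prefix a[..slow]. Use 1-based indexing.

length 8; prefix = [1, 2, 6, 8, 9, 11, 12, 13]

slow=1 fast=2: a[fast]=1=a[slow] dup, fast++
slow=1 fast=3: a[fast]=1=a[slow] dup, fast++
slow=1 fast=4: a[fast]=2≠a[slow]=1 write a[2]=2, slow++,fast++
slow=2 fast=5: a[fast]=6≠a[slow]=2 write a[3]=6, slow++,fast++
slow=3 fast=6: a[fast]=8≠a[slow]=6 write a[4]=8, slow++,fast++
slow=4 fast=7: a[fast]=9≠a[slow]=8 write a[5]=9, slow++,fast++
slow=5 fast=8: a[fast]=9=a[slow] dup, fast++
slow=5 fast=9: a[fast]=11≠a[slow]=9 write a[6]=11, slow++,fast++
slow=6 fast=10: a[fast]=11=a[slow] dup, fast++
slow=6 fast=11: a[fast]=11=a[slow] dup, fast++
slow=6 fast=12: a[fast]=12≠a[slow]=11 write a[7]=12, slow++,fast++
slow=7 fast=13: a[fast]=13≠a[slow]=12 write a[8]=13, slow++,fast++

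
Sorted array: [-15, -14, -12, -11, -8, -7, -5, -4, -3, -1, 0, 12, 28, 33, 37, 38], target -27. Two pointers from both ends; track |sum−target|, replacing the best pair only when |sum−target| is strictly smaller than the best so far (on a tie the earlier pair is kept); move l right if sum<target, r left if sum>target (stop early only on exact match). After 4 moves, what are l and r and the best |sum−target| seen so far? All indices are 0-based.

l=0, r=11, best |Δ|=40

[0,15] -15+38=23 d=50 * → r--
[0,14] -15+37=22 d=49 * → r--
[0,13] -15+33=18 d=45 * → r--
[0,12] -15+28=13 d=40 * → r--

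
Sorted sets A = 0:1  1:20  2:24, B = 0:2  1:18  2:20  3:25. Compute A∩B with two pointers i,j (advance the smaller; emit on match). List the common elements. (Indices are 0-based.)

intersection = [20]

i=0 j=0: 1<2, i++
i=1 j=0: 20>2, j++
i=1 j=1: 20>18, j++
i=1 j=2: 20==20 emit, i++,j++
i=2 j=3: 24<25, i++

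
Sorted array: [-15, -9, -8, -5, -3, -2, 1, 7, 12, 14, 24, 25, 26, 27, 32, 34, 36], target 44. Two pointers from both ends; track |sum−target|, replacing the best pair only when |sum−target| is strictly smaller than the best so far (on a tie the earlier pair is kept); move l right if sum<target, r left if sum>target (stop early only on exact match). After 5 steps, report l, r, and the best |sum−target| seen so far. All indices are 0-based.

l=0 r=16: -15+36=21 d=23 *, l++
l=1 r=16: -9+36=27 d=17 *, l++
l=2 r=16: -8+36=28 d=16 *, l++
l=3 r=16: -5+36=31 d=13 *, l++
l=4 r=16: -3+36=33 d=11 *, l++

l=5, r=16, best |Δ|=11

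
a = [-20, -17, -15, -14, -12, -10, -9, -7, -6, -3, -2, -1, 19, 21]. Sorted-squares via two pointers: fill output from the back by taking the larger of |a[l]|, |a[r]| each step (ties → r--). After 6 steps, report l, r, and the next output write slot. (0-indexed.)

l=0 r=13: |-20|<=|21| out[13]=441, r--
l=0 r=12: |-20|>|19| out[12]=400, l++
l=1 r=12: |-17|<=|19| out[11]=361, r--
l=1 r=11: |-17|>|-1| out[10]=289, l++
l=2 r=11: |-15|>|-1| out[9]=225, l++
l=3 r=11: |-14|>|-1| out[8]=196, l++

l=4, r=11, next write slot=7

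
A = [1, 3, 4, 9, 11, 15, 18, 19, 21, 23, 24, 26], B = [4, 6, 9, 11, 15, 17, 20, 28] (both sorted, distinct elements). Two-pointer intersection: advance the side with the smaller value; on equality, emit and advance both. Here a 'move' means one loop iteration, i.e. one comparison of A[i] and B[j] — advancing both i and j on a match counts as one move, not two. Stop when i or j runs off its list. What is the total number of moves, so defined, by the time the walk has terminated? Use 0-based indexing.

i=0 j=0: 1<4, i++
i=1 j=0: 3<4, i++
i=2 j=0: 4==4 emit, i++,j++
i=3 j=1: 9>6, j++
i=3 j=2: 9==9 emit, i++,j++
i=4 j=3: 11==11 emit, i++,j++
i=5 j=4: 15==15 emit, i++,j++
i=6 j=5: 18>17, j++
i=6 j=6: 18<20, i++
i=7 j=6: 19<20, i++
i=8 j=6: 21>20, j++
i=8 j=7: 21<28, i++
i=9 j=7: 23<28, i++
i=10 j=7: 24<28, i++
i=11 j=7: 26<28, i++

15 moves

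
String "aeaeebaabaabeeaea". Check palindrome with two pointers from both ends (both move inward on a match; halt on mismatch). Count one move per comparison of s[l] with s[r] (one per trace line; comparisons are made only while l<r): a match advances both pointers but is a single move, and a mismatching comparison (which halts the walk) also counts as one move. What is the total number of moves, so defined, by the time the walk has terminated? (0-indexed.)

8 moves

l=0 r=16: 'a'=='a', l++,r--
l=1 r=15: 'e'=='e', l++,r--
l=2 r=14: 'a'=='a', l++,r--
l=3 r=13: 'e'=='e', l++,r--
l=4 r=12: 'e'=='e', l++,r--
l=5 r=11: 'b'=='b', l++,r--
l=6 r=10: 'a'=='a', l++,r--
l=7 r=9: 'a'=='a', l++,r--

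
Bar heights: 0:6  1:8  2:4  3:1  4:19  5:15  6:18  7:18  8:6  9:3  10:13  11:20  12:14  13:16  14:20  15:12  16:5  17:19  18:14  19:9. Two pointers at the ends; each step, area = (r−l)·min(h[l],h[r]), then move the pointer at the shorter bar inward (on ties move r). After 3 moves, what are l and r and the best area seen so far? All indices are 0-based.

l=3, r=19, best area=144

l=0 r=19: min(6,9)*19=114 best=114 *, l++
l=1 r=19: min(8,9)*18=144 best=144 *, l++
l=2 r=19: min(4,9)*17=68 best=144, l++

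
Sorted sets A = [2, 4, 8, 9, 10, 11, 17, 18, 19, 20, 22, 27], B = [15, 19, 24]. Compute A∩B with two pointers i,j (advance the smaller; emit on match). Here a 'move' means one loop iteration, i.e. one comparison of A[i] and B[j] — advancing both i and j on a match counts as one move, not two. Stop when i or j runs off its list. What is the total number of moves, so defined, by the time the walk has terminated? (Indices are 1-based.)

i=1 j=1: 2<15, i++
i=2 j=1: 4<15, i++
i=3 j=1: 8<15, i++
i=4 j=1: 9<15, i++
i=5 j=1: 10<15, i++
i=6 j=1: 11<15, i++
i=7 j=1: 17>15, j++
i=7 j=2: 17<19, i++
i=8 j=2: 18<19, i++
i=9 j=2: 19==19 emit, i++,j++
i=10 j=3: 20<24, i++
i=11 j=3: 22<24, i++
i=12 j=3: 27>24, j++

13 moves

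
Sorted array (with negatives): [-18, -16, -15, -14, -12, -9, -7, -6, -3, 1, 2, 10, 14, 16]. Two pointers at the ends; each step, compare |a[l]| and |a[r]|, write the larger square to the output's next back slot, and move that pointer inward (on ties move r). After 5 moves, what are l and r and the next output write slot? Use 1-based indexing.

l=4, r=12, next write slot=9

[1,14] |-18|>|16| out[14]=324 → l++
[2,14] |-16|<=|16| out[13]=256 → r--
[2,13] |-16|>|14| out[12]=256 → l++
[3,13] |-15|>|14| out[11]=225 → l++
[4,13] |-14|<=|14| out[10]=196 → r--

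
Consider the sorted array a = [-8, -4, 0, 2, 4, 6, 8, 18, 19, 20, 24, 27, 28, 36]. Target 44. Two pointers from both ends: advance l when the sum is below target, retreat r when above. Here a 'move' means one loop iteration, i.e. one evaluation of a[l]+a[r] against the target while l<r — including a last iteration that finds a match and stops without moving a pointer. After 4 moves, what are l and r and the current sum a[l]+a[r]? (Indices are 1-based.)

l=5, r=14, sum=40

l=1 r=14: -8+36=28 <44, l++
l=2 r=14: -4+36=32 <44, l++
l=3 r=14: 0+36=36 <44, l++
l=4 r=14: 2+36=38 <44, l++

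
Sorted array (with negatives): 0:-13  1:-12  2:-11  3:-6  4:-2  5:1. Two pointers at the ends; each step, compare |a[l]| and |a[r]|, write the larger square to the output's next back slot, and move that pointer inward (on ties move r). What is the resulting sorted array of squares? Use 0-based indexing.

[0,5] |-13|>|1| out[5]=169 → l++
[1,5] |-12|>|1| out[4]=144 → l++
[2,5] |-11|>|1| out[3]=121 → l++
[3,5] |-6|>|1| out[2]=36 → l++
[4,5] |-2|>|1| out[1]=4 → l++
[5,5] |1|<=|1| out[0]=1 → r--

[1, 4, 36, 121, 144, 169]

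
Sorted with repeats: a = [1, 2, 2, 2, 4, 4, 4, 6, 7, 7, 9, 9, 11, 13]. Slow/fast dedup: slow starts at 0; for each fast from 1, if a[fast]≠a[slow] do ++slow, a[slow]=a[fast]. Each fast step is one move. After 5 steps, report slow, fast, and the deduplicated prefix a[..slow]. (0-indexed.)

slow=2, fast=6, prefix=[1, 2, 4]

slow=0 fast=1: a[fast]=2≠a[slow]=1 write a[1]=2, slow++,fast++
slow=1 fast=2: a[fast]=2=a[slow] dup, fast++
slow=1 fast=3: a[fast]=2=a[slow] dup, fast++
slow=1 fast=4: a[fast]=4≠a[slow]=2 write a[2]=4, slow++,fast++
slow=2 fast=5: a[fast]=4=a[slow] dup, fast++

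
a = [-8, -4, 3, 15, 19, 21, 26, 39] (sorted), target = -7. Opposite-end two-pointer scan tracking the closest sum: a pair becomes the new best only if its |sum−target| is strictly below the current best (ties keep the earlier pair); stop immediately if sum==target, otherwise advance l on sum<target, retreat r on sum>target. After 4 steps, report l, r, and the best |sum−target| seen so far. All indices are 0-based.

[0,7] -8+39=31 d=38 * → r--
[0,6] -8+26=18 d=25 * → r--
[0,5] -8+21=13 d=20 * → r--
[0,4] -8+19=11 d=18 * → r--

l=0, r=3, best |Δ|=18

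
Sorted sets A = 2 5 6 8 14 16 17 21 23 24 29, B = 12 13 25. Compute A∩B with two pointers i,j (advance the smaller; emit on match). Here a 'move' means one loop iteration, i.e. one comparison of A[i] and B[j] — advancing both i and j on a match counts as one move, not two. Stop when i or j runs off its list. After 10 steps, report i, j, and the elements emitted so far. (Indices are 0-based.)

i=8, j=2, emitted=[]

i=0 j=0: 2<12, i++
i=1 j=0: 5<12, i++
i=2 j=0: 6<12, i++
i=3 j=0: 8<12, i++
i=4 j=0: 14>12, j++
i=4 j=1: 14>13, j++
i=4 j=2: 14<25, i++
i=5 j=2: 16<25, i++
i=6 j=2: 17<25, i++
i=7 j=2: 21<25, i++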